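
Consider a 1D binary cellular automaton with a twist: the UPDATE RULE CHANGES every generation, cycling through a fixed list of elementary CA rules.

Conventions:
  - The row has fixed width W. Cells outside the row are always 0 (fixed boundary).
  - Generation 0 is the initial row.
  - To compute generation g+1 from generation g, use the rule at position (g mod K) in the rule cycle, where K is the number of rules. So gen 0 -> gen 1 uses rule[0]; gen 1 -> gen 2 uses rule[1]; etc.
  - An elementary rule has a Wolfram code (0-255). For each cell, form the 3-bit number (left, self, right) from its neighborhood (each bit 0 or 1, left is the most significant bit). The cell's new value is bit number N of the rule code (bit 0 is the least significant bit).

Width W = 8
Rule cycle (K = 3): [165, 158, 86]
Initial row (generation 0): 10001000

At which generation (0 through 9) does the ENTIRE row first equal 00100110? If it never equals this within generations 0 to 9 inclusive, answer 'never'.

Gen 0: 10001000
Gen 1 (rule 165): 10101011
Gen 2 (rule 158): 10101010
Gen 3 (rule 86): 10101011
Gen 4 (rule 165): 11111100
Gen 5 (rule 158): 11111010
Gen 6 (rule 86): 00001011
Gen 7 (rule 165): 11101100
Gen 8 (rule 158): 11001010
Gen 9 (rule 86): 01111011

Answer: never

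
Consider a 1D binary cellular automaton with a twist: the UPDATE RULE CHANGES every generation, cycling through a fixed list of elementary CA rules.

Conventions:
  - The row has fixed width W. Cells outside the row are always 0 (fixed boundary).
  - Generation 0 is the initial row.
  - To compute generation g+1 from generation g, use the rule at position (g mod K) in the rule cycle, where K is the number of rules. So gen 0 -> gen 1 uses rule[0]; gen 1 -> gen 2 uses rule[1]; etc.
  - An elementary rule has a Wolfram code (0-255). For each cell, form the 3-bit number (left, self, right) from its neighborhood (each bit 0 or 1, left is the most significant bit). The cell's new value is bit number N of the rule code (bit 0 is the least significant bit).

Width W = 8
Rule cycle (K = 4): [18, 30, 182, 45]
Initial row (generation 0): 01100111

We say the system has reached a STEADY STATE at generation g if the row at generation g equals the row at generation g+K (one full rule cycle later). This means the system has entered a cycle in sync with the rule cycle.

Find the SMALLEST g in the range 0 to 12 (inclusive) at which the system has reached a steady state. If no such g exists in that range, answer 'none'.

Answer: 9

Derivation:
Gen 0: 01100111
Gen 1 (rule 18): 10011000
Gen 2 (rule 30): 11110100
Gen 3 (rule 182): 01101110
Gen 4 (rule 45): 01011000
Gen 5 (rule 18): 10000100
Gen 6 (rule 30): 11001110
Gen 7 (rule 182): 00110101
Gen 8 (rule 45): 10101111
Gen 9 (rule 18): 00000000
Gen 10 (rule 30): 00000000
Gen 11 (rule 182): 00000000
Gen 12 (rule 45): 11111111
Gen 13 (rule 18): 00000000
Gen 14 (rule 30): 00000000
Gen 15 (rule 182): 00000000
Gen 16 (rule 45): 11111111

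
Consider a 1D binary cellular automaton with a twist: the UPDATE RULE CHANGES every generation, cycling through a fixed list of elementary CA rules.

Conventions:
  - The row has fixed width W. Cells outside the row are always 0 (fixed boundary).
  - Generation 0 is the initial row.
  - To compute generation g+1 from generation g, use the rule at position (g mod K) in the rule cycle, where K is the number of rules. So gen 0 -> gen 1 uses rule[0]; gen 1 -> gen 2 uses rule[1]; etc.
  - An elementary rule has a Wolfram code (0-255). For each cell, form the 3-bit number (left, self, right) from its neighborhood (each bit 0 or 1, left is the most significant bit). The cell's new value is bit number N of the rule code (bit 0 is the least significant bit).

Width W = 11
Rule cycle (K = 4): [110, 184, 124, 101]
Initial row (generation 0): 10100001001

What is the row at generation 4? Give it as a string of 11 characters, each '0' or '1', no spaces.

Answer: 00001100001

Derivation:
Gen 0: 10100001001
Gen 1 (rule 110): 11100011011
Gen 2 (rule 184): 11010010110
Gen 3 (rule 124): 11111011111
Gen 4 (rule 101): 00001100001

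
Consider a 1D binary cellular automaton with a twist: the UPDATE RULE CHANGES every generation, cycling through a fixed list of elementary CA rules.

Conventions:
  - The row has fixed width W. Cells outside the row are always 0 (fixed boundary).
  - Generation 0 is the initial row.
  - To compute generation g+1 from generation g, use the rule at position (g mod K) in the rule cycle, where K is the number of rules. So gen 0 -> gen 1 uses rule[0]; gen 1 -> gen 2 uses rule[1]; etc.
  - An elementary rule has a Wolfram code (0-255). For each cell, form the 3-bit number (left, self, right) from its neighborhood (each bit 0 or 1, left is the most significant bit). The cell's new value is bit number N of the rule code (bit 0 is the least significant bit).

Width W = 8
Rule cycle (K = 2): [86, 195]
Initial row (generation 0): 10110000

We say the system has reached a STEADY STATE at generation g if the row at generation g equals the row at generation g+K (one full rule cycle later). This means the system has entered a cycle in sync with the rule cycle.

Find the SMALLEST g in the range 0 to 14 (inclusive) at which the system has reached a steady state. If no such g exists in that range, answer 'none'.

Gen 0: 10110000
Gen 1 (rule 86): 10011000
Gen 2 (rule 195): 00101011
Gen 3 (rule 86): 01101001
Gen 4 (rule 195): 10100010
Gen 5 (rule 86): 10110111
Gen 6 (rule 195): 00010011
Gen 7 (rule 86): 00111101
Gen 8 (rule 195): 11011100
Gen 9 (rule 86): 01000110
Gen 10 (rule 195): 10011010
Gen 11 (rule 86): 11101011
Gen 12 (rule 195): 01100001
Gen 13 (rule 86): 10110011
Gen 14 (rule 195): 00010101
Gen 15 (rule 86): 00110101
Gen 16 (rule 195): 11010000

Answer: none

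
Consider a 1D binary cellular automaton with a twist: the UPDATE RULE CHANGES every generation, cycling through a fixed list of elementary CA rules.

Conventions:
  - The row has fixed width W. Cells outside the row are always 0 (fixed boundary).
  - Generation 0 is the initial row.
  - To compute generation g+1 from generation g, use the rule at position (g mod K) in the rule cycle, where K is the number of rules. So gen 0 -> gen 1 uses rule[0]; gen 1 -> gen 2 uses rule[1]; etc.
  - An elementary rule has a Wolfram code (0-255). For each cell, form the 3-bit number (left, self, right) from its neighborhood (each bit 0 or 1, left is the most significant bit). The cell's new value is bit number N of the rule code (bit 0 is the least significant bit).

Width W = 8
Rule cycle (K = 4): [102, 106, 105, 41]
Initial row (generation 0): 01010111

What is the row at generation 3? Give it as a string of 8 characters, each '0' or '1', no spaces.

Answer: 00100100

Derivation:
Gen 0: 01010111
Gen 1 (rule 102): 11111001
Gen 2 (rule 106): 10001010
Gen 3 (rule 105): 00100100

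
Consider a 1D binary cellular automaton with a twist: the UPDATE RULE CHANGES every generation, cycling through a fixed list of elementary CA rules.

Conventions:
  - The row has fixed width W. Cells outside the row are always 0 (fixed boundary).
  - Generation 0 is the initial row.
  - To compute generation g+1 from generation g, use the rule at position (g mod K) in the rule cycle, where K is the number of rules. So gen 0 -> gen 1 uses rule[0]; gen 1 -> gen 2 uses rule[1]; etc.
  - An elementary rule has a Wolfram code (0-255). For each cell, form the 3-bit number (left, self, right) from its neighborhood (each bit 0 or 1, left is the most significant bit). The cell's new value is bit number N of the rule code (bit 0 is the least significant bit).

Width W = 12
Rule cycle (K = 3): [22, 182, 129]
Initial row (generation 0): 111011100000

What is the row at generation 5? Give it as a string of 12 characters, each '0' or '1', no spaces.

Answer: 000010111010

Derivation:
Gen 0: 111011100000
Gen 1 (rule 22): 000000010000
Gen 2 (rule 182): 000000111000
Gen 3 (rule 129): 111110010011
Gen 4 (rule 22): 000001111100
Gen 5 (rule 182): 000010111010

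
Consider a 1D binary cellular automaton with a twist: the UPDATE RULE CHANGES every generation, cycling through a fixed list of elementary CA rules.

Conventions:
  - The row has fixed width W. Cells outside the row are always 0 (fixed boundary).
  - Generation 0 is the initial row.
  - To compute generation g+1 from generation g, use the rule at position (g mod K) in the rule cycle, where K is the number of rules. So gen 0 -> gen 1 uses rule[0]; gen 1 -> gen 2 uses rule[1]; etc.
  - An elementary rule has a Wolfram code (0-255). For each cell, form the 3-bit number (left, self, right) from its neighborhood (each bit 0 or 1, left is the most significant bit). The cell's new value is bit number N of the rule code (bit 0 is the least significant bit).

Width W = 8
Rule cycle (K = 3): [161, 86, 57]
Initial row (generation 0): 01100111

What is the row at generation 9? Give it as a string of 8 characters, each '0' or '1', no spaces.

Answer: 01001010

Derivation:
Gen 0: 01100111
Gen 1 (rule 161): 00000010
Gen 2 (rule 86): 00000111
Gen 3 (rule 57): 11110100
Gen 4 (rule 161): 01101001
Gen 5 (rule 86): 10101111
Gen 6 (rule 57): 01011000
Gen 7 (rule 161): 00100011
Gen 8 (rule 86): 01110101
Gen 9 (rule 57): 01001010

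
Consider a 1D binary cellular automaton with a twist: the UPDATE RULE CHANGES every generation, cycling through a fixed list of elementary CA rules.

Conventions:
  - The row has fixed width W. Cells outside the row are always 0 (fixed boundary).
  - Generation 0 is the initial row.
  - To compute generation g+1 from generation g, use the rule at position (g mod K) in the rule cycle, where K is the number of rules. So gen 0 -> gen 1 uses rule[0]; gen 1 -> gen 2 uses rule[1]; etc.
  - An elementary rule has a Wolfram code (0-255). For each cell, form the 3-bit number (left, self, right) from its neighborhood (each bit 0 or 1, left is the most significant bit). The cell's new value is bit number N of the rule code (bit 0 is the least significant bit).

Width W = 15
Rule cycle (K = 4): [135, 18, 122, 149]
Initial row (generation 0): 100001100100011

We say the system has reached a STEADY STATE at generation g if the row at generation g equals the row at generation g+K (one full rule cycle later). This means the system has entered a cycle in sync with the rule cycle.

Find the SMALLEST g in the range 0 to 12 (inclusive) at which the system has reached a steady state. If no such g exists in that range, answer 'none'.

Gen 0: 100001100100011
Gen 1 (rule 135): 101110001101100
Gen 2 (rule 18): 000001010000010
Gen 3 (rule 122): 000010101000101
Gen 4 (rule 149): 111010101110101
Gen 5 (rule 135): 010010100100101
Gen 6 (rule 18): 101100011011000
Gen 7 (rule 122): 011110111111100
Gen 8 (rule 149): 001100011111011
Gen 9 (rule 135): 110001101110000
Gen 10 (rule 18): 001010000001000
Gen 11 (rule 122): 010101000010100
Gen 12 (rule 149): 010101111010111
Gen 13 (rule 135): 110100110010010
Gen 14 (rule 18): 000011001101101
Gen 15 (rule 122): 000111111111110
Gen 16 (rule 149): 110011111111101

Answer: none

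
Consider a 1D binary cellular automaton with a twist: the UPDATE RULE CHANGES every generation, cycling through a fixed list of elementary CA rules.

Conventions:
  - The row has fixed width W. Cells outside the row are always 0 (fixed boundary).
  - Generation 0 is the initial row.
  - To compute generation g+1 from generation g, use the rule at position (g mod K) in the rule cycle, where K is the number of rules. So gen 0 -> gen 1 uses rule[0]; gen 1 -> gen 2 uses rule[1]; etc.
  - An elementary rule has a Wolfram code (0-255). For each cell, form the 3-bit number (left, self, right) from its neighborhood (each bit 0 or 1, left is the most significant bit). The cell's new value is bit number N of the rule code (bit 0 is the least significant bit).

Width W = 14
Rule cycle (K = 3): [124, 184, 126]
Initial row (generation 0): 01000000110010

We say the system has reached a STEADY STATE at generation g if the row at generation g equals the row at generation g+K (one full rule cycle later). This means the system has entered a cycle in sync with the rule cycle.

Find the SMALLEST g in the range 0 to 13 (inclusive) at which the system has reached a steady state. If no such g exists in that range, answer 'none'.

Gen 0: 01000000110010
Gen 1 (rule 124): 01100000111011
Gen 2 (rule 184): 01010000110110
Gen 3 (rule 126): 11111001111111
Gen 4 (rule 124): 10001101000001
Gen 5 (rule 184): 01001010100000
Gen 6 (rule 126): 11111111110000
Gen 7 (rule 124): 10000000011000
Gen 8 (rule 184): 01000000010100
Gen 9 (rule 126): 11100000111110
Gen 10 (rule 124): 10110000100011
Gen 11 (rule 184): 01101000010010
Gen 12 (rule 126): 11111100111111
Gen 13 (rule 124): 10000110100001
Gen 14 (rule 184): 01000101010000
Gen 15 (rule 126): 11101111111000
Gen 16 (rule 124): 10111000001100

Answer: none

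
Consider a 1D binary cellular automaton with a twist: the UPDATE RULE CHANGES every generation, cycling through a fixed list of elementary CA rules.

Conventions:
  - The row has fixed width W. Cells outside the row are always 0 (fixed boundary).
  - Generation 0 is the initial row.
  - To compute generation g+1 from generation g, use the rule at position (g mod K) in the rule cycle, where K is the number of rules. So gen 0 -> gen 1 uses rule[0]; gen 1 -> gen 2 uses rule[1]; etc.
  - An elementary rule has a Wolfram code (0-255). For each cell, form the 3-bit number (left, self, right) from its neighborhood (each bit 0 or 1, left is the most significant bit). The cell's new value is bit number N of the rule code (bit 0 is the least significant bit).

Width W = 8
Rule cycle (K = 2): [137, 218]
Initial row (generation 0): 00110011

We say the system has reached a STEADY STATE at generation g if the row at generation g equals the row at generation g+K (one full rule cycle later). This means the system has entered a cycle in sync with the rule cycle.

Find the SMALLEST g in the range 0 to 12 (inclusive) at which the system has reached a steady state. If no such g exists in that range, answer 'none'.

Answer: 6

Derivation:
Gen 0: 00110011
Gen 1 (rule 137): 10100010
Gen 2 (rule 218): 00010101
Gen 3 (rule 137): 11000000
Gen 4 (rule 218): 11100000
Gen 5 (rule 137): 11001111
Gen 6 (rule 218): 11111111
Gen 7 (rule 137): 11111110
Gen 8 (rule 218): 11111111
Gen 9 (rule 137): 11111110
Gen 10 (rule 218): 11111111
Gen 11 (rule 137): 11111110
Gen 12 (rule 218): 11111111
Gen 13 (rule 137): 11111110
Gen 14 (rule 218): 11111111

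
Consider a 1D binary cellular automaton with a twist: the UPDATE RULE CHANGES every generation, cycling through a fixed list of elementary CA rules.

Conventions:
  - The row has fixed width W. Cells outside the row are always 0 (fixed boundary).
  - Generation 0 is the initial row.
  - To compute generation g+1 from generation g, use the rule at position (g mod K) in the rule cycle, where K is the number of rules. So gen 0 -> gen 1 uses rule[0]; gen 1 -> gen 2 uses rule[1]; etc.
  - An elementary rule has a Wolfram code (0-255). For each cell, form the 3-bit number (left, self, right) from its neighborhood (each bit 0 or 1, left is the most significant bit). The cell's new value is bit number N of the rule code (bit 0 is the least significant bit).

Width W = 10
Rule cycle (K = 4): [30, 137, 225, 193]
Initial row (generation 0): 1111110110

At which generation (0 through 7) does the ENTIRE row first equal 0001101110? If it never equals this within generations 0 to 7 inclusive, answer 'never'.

Answer: 5

Derivation:
Gen 0: 1111110110
Gen 1 (rule 30): 1000000101
Gen 2 (rule 137): 0011110000
Gen 3 (rule 225): 1001110111
Gen 4 (rule 193): 0000110011
Gen 5 (rule 30): 0001101110
Gen 6 (rule 137): 1101001100
Gen 7 (rule 225): 0110000101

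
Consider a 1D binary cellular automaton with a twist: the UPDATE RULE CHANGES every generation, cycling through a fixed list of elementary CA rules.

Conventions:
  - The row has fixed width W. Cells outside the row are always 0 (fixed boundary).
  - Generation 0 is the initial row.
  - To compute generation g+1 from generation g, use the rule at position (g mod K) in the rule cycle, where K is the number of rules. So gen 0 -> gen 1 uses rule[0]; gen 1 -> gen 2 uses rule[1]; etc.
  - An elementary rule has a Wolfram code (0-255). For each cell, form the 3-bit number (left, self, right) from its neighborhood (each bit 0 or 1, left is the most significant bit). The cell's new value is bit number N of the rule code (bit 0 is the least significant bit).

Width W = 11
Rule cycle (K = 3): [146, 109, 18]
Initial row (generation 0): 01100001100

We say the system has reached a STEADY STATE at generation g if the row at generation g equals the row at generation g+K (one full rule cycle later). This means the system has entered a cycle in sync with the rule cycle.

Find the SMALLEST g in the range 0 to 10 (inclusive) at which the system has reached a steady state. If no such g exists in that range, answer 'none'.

Answer: 6

Derivation:
Gen 0: 01100001100
Gen 1 (rule 146): 10010010010
Gen 2 (rule 109): 10010010010
Gen 3 (rule 18): 01101101101
Gen 4 (rule 146): 10000000000
Gen 5 (rule 109): 10111111111
Gen 6 (rule 18): 00000000000
Gen 7 (rule 146): 00000000000
Gen 8 (rule 109): 11111111111
Gen 9 (rule 18): 00000000000
Gen 10 (rule 146): 00000000000
Gen 11 (rule 109): 11111111111
Gen 12 (rule 18): 00000000000
Gen 13 (rule 146): 00000000000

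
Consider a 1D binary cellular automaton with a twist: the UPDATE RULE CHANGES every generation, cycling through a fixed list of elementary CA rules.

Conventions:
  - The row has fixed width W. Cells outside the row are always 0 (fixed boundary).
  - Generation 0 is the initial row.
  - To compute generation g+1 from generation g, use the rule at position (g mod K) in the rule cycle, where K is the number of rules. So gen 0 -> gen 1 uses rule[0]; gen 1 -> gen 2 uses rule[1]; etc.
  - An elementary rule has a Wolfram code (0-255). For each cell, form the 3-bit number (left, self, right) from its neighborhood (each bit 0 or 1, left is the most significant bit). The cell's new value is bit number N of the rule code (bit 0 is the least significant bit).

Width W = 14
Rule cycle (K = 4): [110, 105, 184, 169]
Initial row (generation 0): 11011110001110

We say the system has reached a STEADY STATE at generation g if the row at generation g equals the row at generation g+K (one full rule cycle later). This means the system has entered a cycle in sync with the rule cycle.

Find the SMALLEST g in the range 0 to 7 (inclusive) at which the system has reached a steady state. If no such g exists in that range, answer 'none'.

Gen 0: 11011110001110
Gen 1 (rule 110): 11110010011010
Gen 2 (rule 105): 10010000011100
Gen 3 (rule 184): 01001000011010
Gen 4 (rule 169): 00000011010100
Gen 5 (rule 110): 00000111111100
Gen 6 (rule 105): 11110100000101
Gen 7 (rule 184): 11101010000010
Gen 8 (rule 169): 11010100111000
Gen 9 (rule 110): 11111101101000
Gen 10 (rule 105): 10000111110011
Gen 11 (rule 184): 01000111101010

Answer: none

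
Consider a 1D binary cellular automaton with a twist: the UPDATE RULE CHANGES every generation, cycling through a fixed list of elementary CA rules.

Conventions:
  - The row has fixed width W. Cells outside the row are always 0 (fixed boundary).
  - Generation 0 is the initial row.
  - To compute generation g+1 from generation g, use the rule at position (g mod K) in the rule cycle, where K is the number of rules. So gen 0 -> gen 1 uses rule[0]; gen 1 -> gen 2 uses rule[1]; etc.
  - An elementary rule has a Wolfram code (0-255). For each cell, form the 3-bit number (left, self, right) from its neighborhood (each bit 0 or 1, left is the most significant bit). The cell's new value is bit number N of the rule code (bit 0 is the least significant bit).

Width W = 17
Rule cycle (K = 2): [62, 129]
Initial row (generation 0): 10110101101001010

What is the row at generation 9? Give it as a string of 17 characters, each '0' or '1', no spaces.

Answer: 11001110010110000

Derivation:
Gen 0: 10110101101001010
Gen 1 (rule 62): 11101111011111111
Gen 2 (rule 129): 01000110001111110
Gen 3 (rule 62): 11101101011000001
Gen 4 (rule 129): 01000000000011100
Gen 5 (rule 62): 11100000000110010
Gen 6 (rule 129): 01001111110000000
Gen 7 (rule 62): 11111000001000000
Gen 8 (rule 129): 01110011100011111
Gen 9 (rule 62): 11001110010110000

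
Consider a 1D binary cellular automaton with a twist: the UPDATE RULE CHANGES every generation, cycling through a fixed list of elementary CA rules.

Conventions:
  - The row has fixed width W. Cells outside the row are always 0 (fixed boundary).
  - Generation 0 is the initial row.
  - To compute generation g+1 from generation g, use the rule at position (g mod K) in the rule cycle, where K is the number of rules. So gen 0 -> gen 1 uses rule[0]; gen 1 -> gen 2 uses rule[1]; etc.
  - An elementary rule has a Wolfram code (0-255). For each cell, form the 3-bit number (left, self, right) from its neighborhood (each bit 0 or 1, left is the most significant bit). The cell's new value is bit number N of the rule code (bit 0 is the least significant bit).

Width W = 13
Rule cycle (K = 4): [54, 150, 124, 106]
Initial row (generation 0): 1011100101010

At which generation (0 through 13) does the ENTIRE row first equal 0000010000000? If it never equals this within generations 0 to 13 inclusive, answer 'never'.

Gen 0: 1011100101010
Gen 1 (rule 54): 1100011111111
Gen 2 (rule 150): 0010101111110
Gen 3 (rule 124): 0011111000011
Gen 4 (rule 106): 0110001000111
Gen 5 (rule 54): 1001011101000
Gen 6 (rule 150): 1111001001100
Gen 7 (rule 124): 1001101101110
Gen 8 (rule 106): 0011111111010
Gen 9 (rule 54): 0100000000111
Gen 10 (rule 150): 1110000001010
Gen 11 (rule 124): 1011000001111
Gen 12 (rule 106): 0111000011001
Gen 13 (rule 54): 1000100100111

Answer: never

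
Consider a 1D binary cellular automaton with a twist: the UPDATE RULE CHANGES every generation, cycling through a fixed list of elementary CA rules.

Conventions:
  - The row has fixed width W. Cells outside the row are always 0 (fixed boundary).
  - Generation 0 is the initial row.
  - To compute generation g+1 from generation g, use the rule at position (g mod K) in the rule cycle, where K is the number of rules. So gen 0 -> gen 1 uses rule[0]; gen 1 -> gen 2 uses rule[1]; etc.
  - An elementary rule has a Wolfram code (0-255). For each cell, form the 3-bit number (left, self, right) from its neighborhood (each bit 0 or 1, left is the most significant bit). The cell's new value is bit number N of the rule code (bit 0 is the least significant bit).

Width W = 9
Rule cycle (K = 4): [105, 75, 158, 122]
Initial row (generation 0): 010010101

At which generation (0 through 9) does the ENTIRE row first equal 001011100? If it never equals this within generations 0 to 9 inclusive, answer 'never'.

Gen 0: 010010101
Gen 1 (rule 105): 000001010
Gen 2 (rule 75): 111110000
Gen 3 (rule 158): 111101000
Gen 4 (rule 122): 100110100
Gen 5 (rule 105): 000111001
Gen 6 (rule 75): 111101010
Gen 7 (rule 158): 111001011
Gen 8 (rule 122): 101110111
Gen 9 (rule 105): 011011101

Answer: never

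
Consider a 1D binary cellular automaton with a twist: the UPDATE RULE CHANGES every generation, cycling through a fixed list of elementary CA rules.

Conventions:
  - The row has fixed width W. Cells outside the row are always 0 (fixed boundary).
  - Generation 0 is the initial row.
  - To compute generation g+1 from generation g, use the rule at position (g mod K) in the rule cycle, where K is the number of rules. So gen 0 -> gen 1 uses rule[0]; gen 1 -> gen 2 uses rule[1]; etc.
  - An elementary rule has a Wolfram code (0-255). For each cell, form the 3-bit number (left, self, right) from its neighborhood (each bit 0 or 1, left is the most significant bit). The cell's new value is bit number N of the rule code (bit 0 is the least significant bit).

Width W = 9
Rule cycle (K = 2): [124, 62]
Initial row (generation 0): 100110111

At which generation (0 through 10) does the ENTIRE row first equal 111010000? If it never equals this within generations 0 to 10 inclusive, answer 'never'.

Gen 0: 100110111
Gen 1 (rule 124): 110111101
Gen 2 (rule 62): 101100011
Gen 3 (rule 124): 111110011
Gen 4 (rule 62): 100001110
Gen 5 (rule 124): 110001011
Gen 6 (rule 62): 101011110
Gen 7 (rule 124): 111110011
Gen 8 (rule 62): 100001110
Gen 9 (rule 124): 110001011
Gen 10 (rule 62): 101011110

Answer: never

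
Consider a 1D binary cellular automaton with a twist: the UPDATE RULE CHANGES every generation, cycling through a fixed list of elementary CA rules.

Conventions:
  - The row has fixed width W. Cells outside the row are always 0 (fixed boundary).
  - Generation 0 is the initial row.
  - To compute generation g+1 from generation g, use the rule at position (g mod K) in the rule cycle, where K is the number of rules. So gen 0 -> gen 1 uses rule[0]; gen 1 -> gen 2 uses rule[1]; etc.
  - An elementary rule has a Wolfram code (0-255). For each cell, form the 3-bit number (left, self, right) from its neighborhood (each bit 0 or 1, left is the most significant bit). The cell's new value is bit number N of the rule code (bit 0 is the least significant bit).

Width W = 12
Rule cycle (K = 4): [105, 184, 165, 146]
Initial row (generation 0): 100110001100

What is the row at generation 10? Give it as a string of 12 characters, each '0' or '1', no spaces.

Answer: 000010011110

Derivation:
Gen 0: 100110001100
Gen 1 (rule 105): 000110101101
Gen 2 (rule 184): 000101011010
Gen 3 (rule 165): 110111100110
Gen 4 (rule 146): 000011011001
Gen 5 (rule 105): 111011111000
Gen 6 (rule 184): 110111110100
Gen 7 (rule 165): 001011101101
Gen 8 (rule 146): 010001000000
Gen 9 (rule 105): 000100011111
Gen 10 (rule 184): 000010011110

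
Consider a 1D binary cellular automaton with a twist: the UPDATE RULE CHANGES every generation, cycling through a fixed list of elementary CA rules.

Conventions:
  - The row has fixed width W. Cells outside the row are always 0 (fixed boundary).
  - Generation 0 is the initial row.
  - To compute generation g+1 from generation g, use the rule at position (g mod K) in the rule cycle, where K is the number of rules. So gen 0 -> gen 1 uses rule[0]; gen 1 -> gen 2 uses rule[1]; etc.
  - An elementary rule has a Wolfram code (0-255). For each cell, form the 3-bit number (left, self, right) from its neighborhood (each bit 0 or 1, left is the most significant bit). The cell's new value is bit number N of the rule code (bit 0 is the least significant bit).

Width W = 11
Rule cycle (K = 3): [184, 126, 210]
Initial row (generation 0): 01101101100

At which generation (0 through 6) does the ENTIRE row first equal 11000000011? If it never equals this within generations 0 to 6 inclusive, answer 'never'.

Gen 0: 01101101100
Gen 1 (rule 184): 01011011010
Gen 2 (rule 126): 11111111111
Gen 3 (rule 210): 01111111111
Gen 4 (rule 184): 01111111110
Gen 5 (rule 126): 11000000011
Gen 6 (rule 210): 01100000101

Answer: 5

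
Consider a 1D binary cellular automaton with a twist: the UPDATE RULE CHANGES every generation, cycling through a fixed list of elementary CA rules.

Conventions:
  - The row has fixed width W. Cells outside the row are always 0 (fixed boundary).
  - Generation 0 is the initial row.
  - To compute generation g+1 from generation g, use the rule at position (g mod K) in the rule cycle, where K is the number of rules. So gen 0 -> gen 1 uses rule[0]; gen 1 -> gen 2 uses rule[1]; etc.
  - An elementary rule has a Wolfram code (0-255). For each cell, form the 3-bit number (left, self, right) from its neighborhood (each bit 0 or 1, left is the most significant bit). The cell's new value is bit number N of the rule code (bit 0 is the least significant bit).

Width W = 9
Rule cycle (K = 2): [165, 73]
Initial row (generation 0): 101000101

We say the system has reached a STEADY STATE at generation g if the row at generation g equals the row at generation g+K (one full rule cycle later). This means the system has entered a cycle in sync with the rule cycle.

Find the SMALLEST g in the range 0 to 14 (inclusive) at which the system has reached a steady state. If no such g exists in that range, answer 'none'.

Gen 0: 101000101
Gen 1 (rule 165): 111010111
Gen 2 (rule 73): 101000101
Gen 3 (rule 165): 111010111
Gen 4 (rule 73): 101000101
Gen 5 (rule 165): 111010111
Gen 6 (rule 73): 101000101
Gen 7 (rule 165): 111010111
Gen 8 (rule 73): 101000101
Gen 9 (rule 165): 111010111
Gen 10 (rule 73): 101000101
Gen 11 (rule 165): 111010111
Gen 12 (rule 73): 101000101
Gen 13 (rule 165): 111010111
Gen 14 (rule 73): 101000101
Gen 15 (rule 165): 111010111
Gen 16 (rule 73): 101000101

Answer: 0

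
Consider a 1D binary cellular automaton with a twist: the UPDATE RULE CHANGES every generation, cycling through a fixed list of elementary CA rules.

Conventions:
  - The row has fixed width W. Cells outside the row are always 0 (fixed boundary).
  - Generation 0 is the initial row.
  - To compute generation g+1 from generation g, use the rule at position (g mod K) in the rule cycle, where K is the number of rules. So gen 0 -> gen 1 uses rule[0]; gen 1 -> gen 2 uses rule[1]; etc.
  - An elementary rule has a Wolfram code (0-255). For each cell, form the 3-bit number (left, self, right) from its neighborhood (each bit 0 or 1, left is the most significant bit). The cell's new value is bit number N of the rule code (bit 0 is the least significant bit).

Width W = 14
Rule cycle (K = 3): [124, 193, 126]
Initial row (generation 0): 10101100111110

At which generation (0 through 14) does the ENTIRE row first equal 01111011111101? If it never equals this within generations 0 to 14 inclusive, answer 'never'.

Answer: 12

Derivation:
Gen 0: 10101100111110
Gen 1 (rule 124): 11111110100011
Gen 2 (rule 193): 01111110001001
Gen 3 (rule 126): 11000011011111
Gen 4 (rule 124): 11100011110001
Gen 5 (rule 193): 01101001110100
Gen 6 (rule 126): 11111111011110
Gen 7 (rule 124): 10000001110011
Gen 8 (rule 193): 00111100110001
Gen 9 (rule 126): 01100111111011
Gen 10 (rule 124): 01110100001111
Gen 11 (rule 193): 00110001100111
Gen 12 (rule 126): 01111011111101
Gen 13 (rule 124): 01001110000111
Gen 14 (rule 193): 00000110110011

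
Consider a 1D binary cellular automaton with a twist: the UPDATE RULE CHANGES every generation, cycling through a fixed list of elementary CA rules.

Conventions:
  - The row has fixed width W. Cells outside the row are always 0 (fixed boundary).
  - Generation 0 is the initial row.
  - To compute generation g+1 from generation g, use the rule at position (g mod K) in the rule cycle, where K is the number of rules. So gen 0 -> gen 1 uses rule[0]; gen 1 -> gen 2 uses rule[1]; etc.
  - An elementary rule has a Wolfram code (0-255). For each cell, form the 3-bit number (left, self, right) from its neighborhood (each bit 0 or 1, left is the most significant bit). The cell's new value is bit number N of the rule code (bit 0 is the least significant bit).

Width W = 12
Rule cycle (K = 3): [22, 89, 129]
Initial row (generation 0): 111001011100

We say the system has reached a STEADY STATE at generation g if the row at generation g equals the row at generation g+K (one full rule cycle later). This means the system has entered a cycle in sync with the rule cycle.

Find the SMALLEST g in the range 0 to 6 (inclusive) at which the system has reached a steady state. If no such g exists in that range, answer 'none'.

Gen 0: 111001011100
Gen 1 (rule 22): 000111000010
Gen 2 (rule 89): 110101111001
Gen 3 (rule 129): 000000110000
Gen 4 (rule 22): 000001001000
Gen 5 (rule 89): 111100100111
Gen 6 (rule 129): 011000000010
Gen 7 (rule 22): 100100000111
Gen 8 (rule 89): 010011110101
Gen 9 (rule 129): 000001100000

Answer: none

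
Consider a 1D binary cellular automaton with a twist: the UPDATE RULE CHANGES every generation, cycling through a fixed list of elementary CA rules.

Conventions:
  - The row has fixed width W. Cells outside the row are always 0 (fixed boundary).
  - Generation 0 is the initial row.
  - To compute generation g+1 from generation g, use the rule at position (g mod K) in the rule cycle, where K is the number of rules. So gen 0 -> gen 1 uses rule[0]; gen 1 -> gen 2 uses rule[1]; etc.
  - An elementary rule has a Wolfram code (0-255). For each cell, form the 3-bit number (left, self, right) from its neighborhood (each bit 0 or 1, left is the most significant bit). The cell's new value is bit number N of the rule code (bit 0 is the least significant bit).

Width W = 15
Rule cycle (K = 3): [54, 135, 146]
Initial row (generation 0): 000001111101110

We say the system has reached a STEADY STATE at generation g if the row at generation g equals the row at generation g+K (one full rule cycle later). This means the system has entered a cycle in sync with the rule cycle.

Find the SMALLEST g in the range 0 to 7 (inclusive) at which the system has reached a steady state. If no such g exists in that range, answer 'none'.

Answer: none

Derivation:
Gen 0: 000001111101110
Gen 1 (rule 54): 000010000010001
Gen 2 (rule 135): 111110111110111
Gen 3 (rule 146): 011100011100010
Gen 4 (rule 54): 100010100010111
Gen 5 (rule 135): 101110101110010
Gen 6 (rule 146): 000100000101101
Gen 7 (rule 54): 001110001110011
Gen 8 (rule 135): 110100110100100
Gen 9 (rule 146): 000011000011010
Gen 10 (rule 54): 000100100100111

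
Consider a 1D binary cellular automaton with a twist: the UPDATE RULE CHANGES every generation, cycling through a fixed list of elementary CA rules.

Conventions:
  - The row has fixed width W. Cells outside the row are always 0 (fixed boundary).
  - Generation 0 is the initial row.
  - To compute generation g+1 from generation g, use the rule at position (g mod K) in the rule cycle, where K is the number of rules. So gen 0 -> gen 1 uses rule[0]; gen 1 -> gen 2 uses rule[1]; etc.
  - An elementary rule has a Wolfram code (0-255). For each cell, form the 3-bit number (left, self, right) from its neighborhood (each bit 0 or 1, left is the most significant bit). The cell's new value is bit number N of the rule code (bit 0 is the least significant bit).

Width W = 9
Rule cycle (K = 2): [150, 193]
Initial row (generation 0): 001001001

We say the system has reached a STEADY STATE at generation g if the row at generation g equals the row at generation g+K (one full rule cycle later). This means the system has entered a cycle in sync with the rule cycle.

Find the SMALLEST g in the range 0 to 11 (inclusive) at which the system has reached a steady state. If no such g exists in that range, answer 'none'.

Answer: none

Derivation:
Gen 0: 001001001
Gen 1 (rule 150): 011111111
Gen 2 (rule 193): 001111111
Gen 3 (rule 150): 010111110
Gen 4 (rule 193): 000011110
Gen 5 (rule 150): 000101101
Gen 6 (rule 193): 110000100
Gen 7 (rule 150): 001001110
Gen 8 (rule 193): 100000110
Gen 9 (rule 150): 110001001
Gen 10 (rule 193): 010100000
Gen 11 (rule 150): 110110000
Gen 12 (rule 193): 010010111
Gen 13 (rule 150): 111110010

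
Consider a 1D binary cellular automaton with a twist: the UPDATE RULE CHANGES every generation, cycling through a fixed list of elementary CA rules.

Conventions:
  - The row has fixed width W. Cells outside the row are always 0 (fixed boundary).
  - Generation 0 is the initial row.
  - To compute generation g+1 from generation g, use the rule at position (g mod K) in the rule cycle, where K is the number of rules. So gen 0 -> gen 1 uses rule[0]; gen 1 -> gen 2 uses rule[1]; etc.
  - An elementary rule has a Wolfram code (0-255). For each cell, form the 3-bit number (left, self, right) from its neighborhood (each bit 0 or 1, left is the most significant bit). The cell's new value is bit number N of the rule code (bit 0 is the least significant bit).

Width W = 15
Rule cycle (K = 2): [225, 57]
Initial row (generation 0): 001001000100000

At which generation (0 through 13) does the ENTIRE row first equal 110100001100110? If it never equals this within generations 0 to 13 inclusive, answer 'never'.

Answer: never

Derivation:
Gen 0: 001001000100000
Gen 1 (rule 225): 100000010001111
Gen 2 (rule 57): 011111001101000
Gen 3 (rule 225): 001111000110011
Gen 4 (rule 57): 101000110101010
Gen 5 (rule 225): 010010011010100
Gen 6 (rule 57): 001001010101011
Gen 7 (rule 225): 100000101010101
Gen 8 (rule 57): 011110010101010
Gen 9 (rule 225): 001110001010100
Gen 10 (rule 57): 101001100101011
Gen 11 (rule 225): 010000100010101
Gen 12 (rule 57): 001110011001010
Gen 13 (rule 225): 100110001000100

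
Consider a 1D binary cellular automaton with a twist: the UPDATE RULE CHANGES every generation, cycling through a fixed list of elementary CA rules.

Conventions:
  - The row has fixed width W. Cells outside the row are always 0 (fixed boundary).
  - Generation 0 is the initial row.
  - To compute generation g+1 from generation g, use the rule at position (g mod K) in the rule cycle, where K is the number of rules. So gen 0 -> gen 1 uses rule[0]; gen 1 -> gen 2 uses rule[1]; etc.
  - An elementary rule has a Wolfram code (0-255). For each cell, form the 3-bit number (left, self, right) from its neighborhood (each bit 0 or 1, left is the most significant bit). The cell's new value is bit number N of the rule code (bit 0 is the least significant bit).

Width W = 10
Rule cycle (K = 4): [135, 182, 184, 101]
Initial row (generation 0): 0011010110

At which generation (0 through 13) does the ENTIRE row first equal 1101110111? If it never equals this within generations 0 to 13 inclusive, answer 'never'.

Answer: never

Derivation:
Gen 0: 0011010110
Gen 1 (rule 135): 1100010000
Gen 2 (rule 182): 0010111000
Gen 3 (rule 184): 0001110100
Gen 4 (rule 101): 1100011101
Gen 5 (rule 135): 0001101001
Gen 6 (rule 182): 0010011111
Gen 7 (rule 184): 0001011110
Gen 8 (rule 101): 1101100010
Gen 9 (rule 135): 0000001110
Gen 10 (rule 182): 0000010101
Gen 11 (rule 184): 0000001010
Gen 12 (rule 101): 1111101110
Gen 13 (rule 135): 0111000100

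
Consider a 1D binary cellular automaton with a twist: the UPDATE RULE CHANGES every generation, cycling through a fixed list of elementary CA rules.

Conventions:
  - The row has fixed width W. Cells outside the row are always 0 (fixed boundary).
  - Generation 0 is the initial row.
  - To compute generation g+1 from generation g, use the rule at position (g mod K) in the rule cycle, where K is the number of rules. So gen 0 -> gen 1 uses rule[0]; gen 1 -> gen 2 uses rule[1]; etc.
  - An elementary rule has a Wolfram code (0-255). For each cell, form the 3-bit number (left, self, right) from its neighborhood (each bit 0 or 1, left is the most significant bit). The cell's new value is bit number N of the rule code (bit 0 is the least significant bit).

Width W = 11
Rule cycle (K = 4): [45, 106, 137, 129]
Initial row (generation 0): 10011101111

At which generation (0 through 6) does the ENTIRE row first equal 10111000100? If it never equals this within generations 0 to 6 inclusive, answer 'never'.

Answer: never

Derivation:
Gen 0: 10011101111
Gen 1 (rule 45): 10010011000
Gen 2 (rule 106): 00100111000
Gen 3 (rule 137): 10000110011
Gen 4 (rule 129): 00110000000
Gen 5 (rule 45): 10100111111
Gen 6 (rule 106): 01001100001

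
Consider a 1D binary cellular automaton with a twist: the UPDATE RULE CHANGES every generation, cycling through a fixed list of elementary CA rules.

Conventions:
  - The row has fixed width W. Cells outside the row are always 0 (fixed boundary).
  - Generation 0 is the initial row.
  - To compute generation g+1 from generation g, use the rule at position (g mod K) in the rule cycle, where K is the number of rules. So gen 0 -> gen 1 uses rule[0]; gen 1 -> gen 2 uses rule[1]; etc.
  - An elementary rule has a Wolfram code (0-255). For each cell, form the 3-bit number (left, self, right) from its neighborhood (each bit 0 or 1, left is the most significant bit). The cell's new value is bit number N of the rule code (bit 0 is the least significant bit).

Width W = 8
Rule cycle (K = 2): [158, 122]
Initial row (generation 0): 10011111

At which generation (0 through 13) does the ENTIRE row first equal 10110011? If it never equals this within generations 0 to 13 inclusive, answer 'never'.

Answer: never

Derivation:
Gen 0: 10011111
Gen 1 (rule 158): 11111110
Gen 2 (rule 122): 10000011
Gen 3 (rule 158): 11000110
Gen 4 (rule 122): 11101111
Gen 5 (rule 158): 11001110
Gen 6 (rule 122): 11111011
Gen 7 (rule 158): 11110010
Gen 8 (rule 122): 10011101
Gen 9 (rule 158): 11111001
Gen 10 (rule 122): 10001110
Gen 11 (rule 158): 11011101
Gen 12 (rule 122): 11110110
Gen 13 (rule 158): 11100101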